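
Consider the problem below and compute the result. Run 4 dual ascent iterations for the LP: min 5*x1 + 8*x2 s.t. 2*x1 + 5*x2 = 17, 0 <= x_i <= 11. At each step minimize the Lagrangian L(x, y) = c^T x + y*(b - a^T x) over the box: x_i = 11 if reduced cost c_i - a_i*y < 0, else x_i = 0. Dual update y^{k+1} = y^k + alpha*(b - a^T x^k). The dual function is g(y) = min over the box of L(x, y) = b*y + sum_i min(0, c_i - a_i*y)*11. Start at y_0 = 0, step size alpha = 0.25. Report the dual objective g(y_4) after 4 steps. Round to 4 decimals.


Dual ascent for LP: min 5*x1 + 8*x2, 2*x1 + 5*x2 = 17, 0 <= x_i <= 11
Step 1: y^k = 0.0, reduced costs: (5.0, 8.0)
  x^k = (0.0, 0.0), subgradient = b - a^T x = 17.0
  y^{k+1} = 0.0 + 0.25*17.0 = 4.25
Step 2: y^k = 4.25, reduced costs: (-3.5, -13.25)
  x^k = (11.0, 11.0), subgradient = b - a^T x = -60.0
  y^{k+1} = 4.25 + 0.25*-60.0 = -10.75
Step 3: y^k = -10.75, reduced costs: (26.5, 61.75)
  x^k = (0.0, 0.0), subgradient = b - a^T x = 17.0
  y^{k+1} = -10.75 + 0.25*17.0 = -6.5
Step 4: y^k = -6.5, reduced costs: (18.0, 40.5)
  x^k = (0.0, 0.0), subgradient = b - a^T x = 17.0
  y^{k+1} = -6.5 + 0.25*17.0 = -2.25
Dual objective at y_4 = -2.25: reduced costs (9.5, 19.25), box minimizer x = (0.0, 0.0)
g(y_4) = b*y + (c1 - a1*y)*x1 + (c2 - a2*y)*x2 = 17*(-2.25) + 9.5*0.0 + 19.25*0.0 = -38.25 + 0.0 + 0.0 = -38.25


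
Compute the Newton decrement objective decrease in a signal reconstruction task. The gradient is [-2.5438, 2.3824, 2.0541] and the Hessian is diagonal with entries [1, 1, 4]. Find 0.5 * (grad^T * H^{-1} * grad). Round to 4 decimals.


Step 1: H is diagonal, so H^(-1) * g = [-2.5438, 2.3824, 0.5135].
Step 2: g^T H^(-1) g = sum_i g_i^2 / H_ii
  = (-2.5438)^2/1 + (2.3824)^2/1 + (2.0541)^2/4
  = 6.4709 + 5.6758 + 1.0548 = 13.2016
Step 3: Objective decrease = 0.5 * g^T H^(-1) g = 6.6008


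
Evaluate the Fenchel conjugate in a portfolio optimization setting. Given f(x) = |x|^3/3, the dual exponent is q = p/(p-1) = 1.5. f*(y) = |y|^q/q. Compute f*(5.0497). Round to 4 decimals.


The conjugate exponent q satisfies 1/p + 1/q = 1.
p = 3, so q = 3/(3 - 1) = 1.5
|y|^q = 5.0497^1.5 = 11.3475
f*(5.0497) = 11.3475 / 1.5 = 7.565


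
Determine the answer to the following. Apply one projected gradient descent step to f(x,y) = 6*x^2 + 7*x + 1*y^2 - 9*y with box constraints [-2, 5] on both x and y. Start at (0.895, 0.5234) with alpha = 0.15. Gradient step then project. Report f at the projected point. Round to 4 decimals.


Step 1: Compute gradient at (0.895, 0.5234).
grad_x = 2*6*0.895 + 7 = 17.74
grad_y = 2*1*0.5234 - 9 = -7.9532
Step 2: Gradient step.
x_raw = 0.895 - 0.15*17.74 = -1.766
y_raw = 0.5234 - 0.15*-7.9532 = 1.7164
Step 3: Project onto [-2, 5].
x_proj = clip(-1.766) = -1.766
y_proj = clip(1.7164) = 1.7164
Step 4: Evaluate f.
f(-1.766, 1.7164) = -6.1509


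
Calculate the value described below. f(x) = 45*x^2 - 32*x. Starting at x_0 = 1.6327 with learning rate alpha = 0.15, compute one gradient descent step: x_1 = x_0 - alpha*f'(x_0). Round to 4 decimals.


We compute the gradient at x_0 and apply the update.
f'(x) = 90*x - 32
f'(1.6327) = 90*1.6327 - 32 = 114.943
x_1 = 1.6327 - 0.15*114.943 = -15.6088


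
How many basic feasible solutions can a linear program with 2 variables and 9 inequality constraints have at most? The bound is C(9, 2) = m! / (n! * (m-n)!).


Each vertex corresponds to some choice of n active constraints out of m, so the number of vertices is at most C(m, n) = m! / (n!(m-n)!).
m = 9, n = 2
Numerator: 9 * 8
Denominator: 2! = 2
C(9, 2) = 36


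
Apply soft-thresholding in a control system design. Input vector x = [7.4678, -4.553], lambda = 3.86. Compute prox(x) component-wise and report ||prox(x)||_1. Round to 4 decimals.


Soft-thresholding with lambda = 3.86:
prox(7.4678) = sign(7.4678)*max(|7.4678| - 3.86, 0) = 3.6078
prox(-4.553) = sign(-4.553)*max(|-4.553| - 3.86, 0) = -0.693
prox(x) = [3.6078, -0.693]
||prox(x)||_1 = 3.6078 + 0.693 = 4.3008


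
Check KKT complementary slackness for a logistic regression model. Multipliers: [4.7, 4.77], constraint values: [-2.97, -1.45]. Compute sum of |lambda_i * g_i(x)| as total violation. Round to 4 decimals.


KKT complementary slackness check:
lambda_1 * g_1 = 4.7 * -2.97 = -13.959
lambda_2 * g_2 = 4.77 * -1.45 = -6.9165
Total violation = 13.959 + 6.9165 = 20.8755


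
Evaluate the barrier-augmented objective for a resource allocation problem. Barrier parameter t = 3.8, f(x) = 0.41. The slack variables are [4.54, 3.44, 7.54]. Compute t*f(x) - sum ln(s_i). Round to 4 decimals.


Step 1: Compute log-barrier.
ln values: [1.5129, 1.2355, 2.0202]
phi = -(1.5129 + 1.2355 + 2.0202) = -4.7686
Step 2: Compute augmented objective.
t*f(x) = 3.8*0.41 = 1.558
Total = 1.558 - 4.7686 = -3.2106


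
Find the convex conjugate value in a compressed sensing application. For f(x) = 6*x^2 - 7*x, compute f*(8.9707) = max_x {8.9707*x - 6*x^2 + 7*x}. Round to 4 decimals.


f*(y) = sup_x {y*x - a*x^2 - b*x} = sup_x {(y-b)*x - a*x^2}
FOC: (y - b) - 2a*x = 0 => x* = (y - b)/(2a)
x* = (8.9707 + 7)/(2*6) = 1.3309
f*(8.9707) = (y-b)^2/(4a) = (8.9707 + 7)^2/(4*6)
= 255.0633/24 = 10.6276


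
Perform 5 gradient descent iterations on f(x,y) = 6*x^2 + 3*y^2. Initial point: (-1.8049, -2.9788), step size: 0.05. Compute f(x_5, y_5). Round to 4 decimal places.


Gradient descent on f(x,y) = 6*x^2 + 3*y^2.
Starting point: (-1.8049, -2.9788), alpha = 0.05
Step 1: grad_x = 2*6*-1.8049 = -21.6588, grad_y = 2*3*-2.9788 = -17.8728
  x_1 = -1.8049 - 0.05*-21.6588 = -0.722
  y_1 = -2.9788 - 0.05*-17.8728 = -2.0852
Step 2: grad_x = 2*6*-0.722 = -8.6635, grad_y = 2*3*-2.0852 = -12.511
  x_2 = -0.722 - 0.05*-8.6635 = -0.2888
  y_2 = -2.0852 - 0.05*-12.511 = -1.4596
Step 3: grad_x = 2*6*-0.2888 = -3.4654, grad_y = 2*3*-1.4596 = -8.7577
  x_3 = -0.2888 - 0.05*-3.4654 = -0.1155
  y_3 = -1.4596 - 0.05*-8.7577 = -1.0217
Step 4: grad_x = 2*6*-0.1155 = -1.3862, grad_y = 2*3*-1.0217 = -6.1304
  x_4 = -0.1155 - 0.05*-1.3862 = -0.0462
  y_4 = -1.0217 - 0.05*-6.1304 = -0.7152
Step 5: grad_x = 2*6*-0.0462 = -0.5545, grad_y = 2*3*-0.7152 = -4.2913
  x_5 = -0.0462 - 0.05*-0.5545 = -0.0185
  y_5 = -0.7152 - 0.05*-4.2913 = -0.5006
f(-0.0185, -0.5006) = 6*(-0.0185)^2 + 3*(-0.5006)^2 = 0.754


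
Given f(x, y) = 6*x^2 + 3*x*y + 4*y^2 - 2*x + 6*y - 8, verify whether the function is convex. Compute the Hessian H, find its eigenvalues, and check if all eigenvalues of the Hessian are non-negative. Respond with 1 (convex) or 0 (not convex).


The Hessian of f(x,y) = 6*x^2 + 3*x*y + 4*y^2 - 2*x + 6*y - 8 is:
H = [[12, 3], [3, 8]]
Trace = 12 + 8 = 20
Determinant = 12*8 - (3)^2 = 87
Discriminant = (20)^2 - 4*87 = 52.0
Eigenvalues: lambda_1 = 6.3944, lambda_2 = 13.6056
The function is convex.

1


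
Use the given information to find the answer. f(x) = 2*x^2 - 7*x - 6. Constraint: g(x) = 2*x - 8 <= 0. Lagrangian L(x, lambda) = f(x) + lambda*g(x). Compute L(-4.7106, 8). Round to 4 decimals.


Step 1: Evaluate f(x).
f(-4.7106) = 2*(-4.7106)^2 - 7*(-4.7106) - 6 = 71.3537
Step 2: Evaluate g(x).
g(-4.7106) = 2*-4.7106 - 8 = -17.4212
Step 3: Compute Lagrangian.
L = 71.3537 + 8*-17.4212 = -68.0159


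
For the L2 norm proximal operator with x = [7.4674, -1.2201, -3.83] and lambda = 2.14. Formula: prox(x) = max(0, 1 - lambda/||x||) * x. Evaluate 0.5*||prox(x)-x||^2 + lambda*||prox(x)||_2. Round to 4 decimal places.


Step 1: Compute ||x||.
||x|| = 8.4805
Step 2: Compute scaling factor.
scale = max(0, 1 - 2.14/8.4805) = 0.7477
Step 3: prox(x) = [5.5831, -0.9122, -2.8635]
||prox(x)|| = 6.3405
Step 4: Proximal objective.
0.5*||prox-x||^2 = 2.2898
lambda*||prox|| = 13.5687
Total = 15.8586


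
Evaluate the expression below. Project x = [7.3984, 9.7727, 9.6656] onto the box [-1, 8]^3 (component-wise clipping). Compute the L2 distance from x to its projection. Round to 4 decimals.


Project each component onto [-1, 8].
clip(7.3984) = 7.3984, clip(9.7727) = 8.0, clip(9.6656) = 8.0
Projection = [7.3984, 8.0, 8.0]
Squared diffs: [0.0, 3.1425, 2.7742]
Distance = sqrt(5.9167) = 2.4324


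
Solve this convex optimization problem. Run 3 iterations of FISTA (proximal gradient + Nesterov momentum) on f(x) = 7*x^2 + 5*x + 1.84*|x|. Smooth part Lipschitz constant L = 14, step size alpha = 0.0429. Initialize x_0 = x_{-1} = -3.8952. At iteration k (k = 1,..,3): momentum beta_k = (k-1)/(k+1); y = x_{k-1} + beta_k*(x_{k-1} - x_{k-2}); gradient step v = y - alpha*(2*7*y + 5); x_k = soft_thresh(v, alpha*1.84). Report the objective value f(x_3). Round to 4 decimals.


FISTA on f(x) = 7*x^2 + 5*x + 1.84*|x|
L = 14, alpha = 0.0429
Iteration 1: beta = 0.0, y = -3.8952 + 0.0*(-3.8952 + 3.8952) = -3.8952
  grad(y) = -49.5328, v = y - alpha*grad = -1.7702
  prox(v) = soft_thresh(-1.7702, 0.0789) = -1.6913
Iteration 2: beta = 0.3333, y = -1.6913 + 0.3333*(-1.6913 + 3.8952) = -0.9567
  grad(y) = -8.3935, v = y - alpha*grad = -0.5966
  prox(v) = soft_thresh(-0.5966, 0.0789) = -0.5177
Iteration 3: beta = 0.5, y = -0.5177 + 0.5*(-0.5177 + 1.6913) = 0.0692
  grad(y) = 5.9683, v = y - alpha*grad = -0.1869
  prox(v) = soft_thresh(-0.1869, 0.0789) = -0.1079
f(x_3) = 7*(-0.1079)^2 + 5*(-0.1079) + 1.84*|-0.1079| = -0.2595


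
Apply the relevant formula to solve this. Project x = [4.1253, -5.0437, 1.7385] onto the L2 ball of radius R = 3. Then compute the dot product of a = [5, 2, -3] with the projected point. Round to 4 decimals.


Step 1: Compute ||x|| (intermediates to 6 decimals).
||x|| = sqrt(4.1253^2 + (-5.0437)^2 + 1.7385^2) = 6.743841
Step 2: Project.
Since ||x|| > R, scale = R/||x|| = 3/6.743841 = 0.44485, proj(x) = scale * x
proj(x) = [1.83514, -2.24369, 0.773372]
Step 3: Dot product.
a^T * proj(x) = 5*1.83514 + 2*(-2.24369) - 3*0.773372 = 2.3682


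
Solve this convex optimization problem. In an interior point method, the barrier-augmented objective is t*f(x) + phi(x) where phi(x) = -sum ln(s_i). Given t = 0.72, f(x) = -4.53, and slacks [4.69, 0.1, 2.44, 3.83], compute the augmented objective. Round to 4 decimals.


Step 1: Compute log-barrier.
ln values: [1.5454, -2.3026, 0.892, 1.3429]
phi = -(1.5454 - 2.3026 + 0.892 + 1.3429) = -1.4777
Step 2: Compute augmented objective.
t*f(x) = 0.72*-4.53 = -3.2616
Total = -3.2616 - 1.4777 = -4.7393


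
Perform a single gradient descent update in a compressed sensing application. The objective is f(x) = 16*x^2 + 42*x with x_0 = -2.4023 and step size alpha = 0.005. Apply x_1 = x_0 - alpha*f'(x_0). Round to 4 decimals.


We compute the gradient at x_0 and apply the update.
f'(x) = 32*x + 42
f'(-2.4023) = 32*-2.4023 + 42 = -34.8736
x_1 = -2.4023 - 0.005*-34.8736 = -2.2279


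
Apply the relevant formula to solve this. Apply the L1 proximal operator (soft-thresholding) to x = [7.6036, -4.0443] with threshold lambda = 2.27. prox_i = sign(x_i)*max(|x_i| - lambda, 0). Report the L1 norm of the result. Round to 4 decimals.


Soft-thresholding with lambda = 2.27:
prox(7.6036) = sign(7.6036)*max(|7.6036| - 2.27, 0) = 5.3336
prox(-4.0443) = sign(-4.0443)*max(|-4.0443| - 2.27, 0) = -1.7743
prox(x) = [5.3336, -1.7743]
||prox(x)||_1 = 5.3336 + 1.7743 = 7.1079


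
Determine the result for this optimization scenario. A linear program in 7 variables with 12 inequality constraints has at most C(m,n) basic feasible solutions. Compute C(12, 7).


Each vertex corresponds to some choice of n active constraints out of m, so the number of vertices is at most C(m, n) = m! / (n!(m-n)!).
m = 12, n = 7
Numerator: 12 * 11 * 10 * 9 * 8 * 7 * 6
Denominator: 7! = 5040
C(12, 7) = 792


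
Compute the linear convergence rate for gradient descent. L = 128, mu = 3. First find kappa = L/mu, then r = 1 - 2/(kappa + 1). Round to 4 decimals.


Step 1: Compute the condition number.
kappa = L/mu = 128/3 = 42.6667
Step 2: Compute the convergence rate.
r = 1 - 2/(kappa + 1) = 1 - 2*mu/(L + mu) = (L - mu)/(L + mu) = 125/131 = 0.9542


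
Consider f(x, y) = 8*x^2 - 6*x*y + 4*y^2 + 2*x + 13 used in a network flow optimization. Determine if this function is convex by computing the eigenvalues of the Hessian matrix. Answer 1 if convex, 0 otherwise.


The Hessian of f(x,y) = 8*x^2 - 6*x*y + 4*y^2 + 2*x + 13 is:
H = [[16, -6], [-6, 8]]
Trace = 16 + 8 = 24
Determinant = 16*8 - (-6)^2 = 92
Discriminant = (24)^2 - 4*92 = 208.0
Eigenvalues: lambda_1 = 4.7889, lambda_2 = 19.2111
The function is convex.

1


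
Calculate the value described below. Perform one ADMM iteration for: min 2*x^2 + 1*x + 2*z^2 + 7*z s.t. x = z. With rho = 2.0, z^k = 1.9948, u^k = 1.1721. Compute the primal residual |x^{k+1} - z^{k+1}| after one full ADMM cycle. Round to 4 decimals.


ADMM iteration with rho = 2.0, z^k = 1.9948, u^k = 1.1721
Step 1: x-update.
Minimize 2*x^2 + 1*x + (2.0/2)*(x - 1.9948 + 1.1721)^2
FOC: (2*2 + 2.0)*x = -1 + 2.0*(1.9948 - 1.1721)
x^{k+1} = 0.1076
Step 2: z-update.
Minimize 2*z^2 + 7*z + (2.0/2)*(0.1076 - z + 1.1721)^2
FOC: (2*2 + 2.0)*z = -7 + 2.0*(0.1076 + 1.1721)
z^{k+1} = -0.7401
Step 3: u-update.
u^{k+1} = 1.1721 + 0.1076 + 0.7401 = 2.0198
Step 4: Primal residual = |0.1076 + 0.7401| = 0.8477


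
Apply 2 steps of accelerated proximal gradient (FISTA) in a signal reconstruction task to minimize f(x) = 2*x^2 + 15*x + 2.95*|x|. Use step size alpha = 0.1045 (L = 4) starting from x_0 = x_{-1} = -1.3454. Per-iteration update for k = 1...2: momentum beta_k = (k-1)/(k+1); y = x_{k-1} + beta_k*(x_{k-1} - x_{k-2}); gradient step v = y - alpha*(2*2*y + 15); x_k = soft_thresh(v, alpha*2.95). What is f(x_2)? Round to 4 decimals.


FISTA on f(x) = 2*x^2 + 15*x + 2.95*|x|
L = 4, alpha = 0.1045
Iteration 1: beta = 0.0, y = -1.3454 + 0.0*(-1.3454 + 1.3454) = -1.3454
  grad(y) = 9.6184, v = y - alpha*grad = -2.3505
  prox(v) = soft_thresh(-2.3505, 0.3083) = -2.0422
Iteration 2: beta = 0.3333, y = -2.0422 + 0.3333*(-2.0422 + 1.3454) = -2.2745
  grad(y) = 5.9019, v = y - alpha*grad = -2.8913
  prox(v) = soft_thresh(-2.8913, 0.3083) = -2.583
f(x_2) = 2*(-2.583)^2 + 15*(-2.583) + 2.95*|-2.583| = -17.7814


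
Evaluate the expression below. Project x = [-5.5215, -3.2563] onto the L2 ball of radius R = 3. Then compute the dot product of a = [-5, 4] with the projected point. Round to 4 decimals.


Step 1: Compute ||x|| (intermediates to 6 decimals).
||x|| = sqrt((-5.5215)^2 + (-3.2563)^2) = 6.410183
Step 2: Project.
Since ||x|| > R, scale = R/||x|| = 3/6.410183 = 0.468005, proj(x) = scale * x
proj(x) = [-2.58409, -1.523965]
Step 3: Dot product.
a^T * proj(x) = -5*(-2.58409) + 4*(-1.523965) = 6.8246


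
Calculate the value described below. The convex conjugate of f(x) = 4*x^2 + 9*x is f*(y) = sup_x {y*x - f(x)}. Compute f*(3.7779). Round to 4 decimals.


f*(y) = sup_x {y*x - a*x^2 - b*x} = sup_x {(y-b)*x - a*x^2}
FOC: (y - b) - 2a*x = 0 => x* = (y - b)/(2a)
x* = (3.7779 - 9)/(2*4) = -0.6528
f*(3.7779) = (y-b)^2/(4a) = (3.7779 - 9)^2/(4*4)
= 27.2703/16 = 1.7044


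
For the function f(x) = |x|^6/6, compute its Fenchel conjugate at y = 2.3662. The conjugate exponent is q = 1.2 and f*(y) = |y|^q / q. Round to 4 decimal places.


The conjugate exponent q satisfies 1/p + 1/q = 1.
p = 6, so q = 6/(6 - 1) = 1.2
|y|^q = 2.3662^1.2 = 2.811
f*(2.3662) = 2.811 / 1.2 = 2.3425


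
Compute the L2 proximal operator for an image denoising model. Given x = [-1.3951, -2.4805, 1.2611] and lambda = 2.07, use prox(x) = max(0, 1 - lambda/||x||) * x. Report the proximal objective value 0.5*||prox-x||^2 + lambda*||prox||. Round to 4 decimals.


Step 1: Compute ||x||.
||x|| = 3.1128
Step 2: Compute scaling factor.
scale = max(0, 1 - 2.07/3.1128) = 0.335
Step 3: prox(x) = [-0.4674, -0.831, 0.4225]
||prox(x)|| = 1.0428
Step 4: Proximal objective.
0.5*||prox-x||^2 = 2.1425
lambda*||prox|| = 2.1586
Total = 4.3011


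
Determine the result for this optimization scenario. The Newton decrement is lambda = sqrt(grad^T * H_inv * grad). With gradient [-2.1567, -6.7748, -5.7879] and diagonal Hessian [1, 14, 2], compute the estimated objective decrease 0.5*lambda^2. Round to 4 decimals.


Step 1: H is diagonal, so H^(-1) * g = [-2.1567, -0.4839, -2.894].
Step 2: g^T H^(-1) g = sum_i g_i^2 / H_ii
  = (-2.1567)^2/1 + (-6.7748)^2/14 + (-5.7879)^2/2
  = 4.6514 + 3.2784 + 16.7499 = 24.6797
Step 3: Objective decrease = 0.5 * g^T H^(-1) g = 12.3398


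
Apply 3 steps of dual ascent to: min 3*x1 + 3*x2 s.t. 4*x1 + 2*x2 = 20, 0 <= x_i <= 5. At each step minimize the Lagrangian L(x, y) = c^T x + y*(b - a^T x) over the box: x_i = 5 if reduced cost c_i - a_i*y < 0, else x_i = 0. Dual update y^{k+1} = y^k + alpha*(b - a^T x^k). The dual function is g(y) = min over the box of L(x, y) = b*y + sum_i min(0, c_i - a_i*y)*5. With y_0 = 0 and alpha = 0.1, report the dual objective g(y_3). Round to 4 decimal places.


Dual ascent for LP: min 3*x1 + 3*x2, 4*x1 + 2*x2 = 20, 0 <= x_i <= 5
Step 1: y^k = 0.0, reduced costs: (3.0, 3.0)
  x^k = (0.0, 0.0), subgradient = b - a^T x = 20.0
  y^{k+1} = 0.0 + 0.1*20.0 = 2.0
Step 2: y^k = 2.0, reduced costs: (-5.0, -1.0)
  x^k = (5.0, 5.0), subgradient = b - a^T x = -10.0
  y^{k+1} = 2.0 + 0.1*-10.0 = 1.0
Step 3: y^k = 1.0, reduced costs: (-1.0, 1.0)
  x^k = (5.0, 0.0), subgradient = b - a^T x = 0.0
  y^{k+1} = 1.0 + 0.1*0.0 = 1.0
Dual objective at y_3 = 1.0: reduced costs (-1.0, 1.0), box minimizer x = (5.0, 0.0)
g(y_3) = b*y + (c1 - a1*y)*x1 + (c2 - a2*y)*x2 = 20*1.0 + (-1.0)*5.0 + 1.0*0.0 = 20.0 - 5.0 + 0.0 = 15.0


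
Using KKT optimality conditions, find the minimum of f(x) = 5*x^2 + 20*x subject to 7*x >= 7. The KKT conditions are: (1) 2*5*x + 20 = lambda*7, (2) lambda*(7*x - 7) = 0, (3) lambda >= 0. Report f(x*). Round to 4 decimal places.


Step 1: Try lambda = 0 (constraint inactive).
x_unc = -20/(2*5) = -2.0
Check: 7*-2.0 = -14.0 < 7 -- violated!
Step 2: Constraint must be active: 7*x = 7
x* = 7/7 = 1.0
lambda = (2*5*1.0 + 20)/7 = 4.2857
Step 3: Compute optimal value.
f(x*) = 5*1.0^2 + 20*1.0 = 25.0


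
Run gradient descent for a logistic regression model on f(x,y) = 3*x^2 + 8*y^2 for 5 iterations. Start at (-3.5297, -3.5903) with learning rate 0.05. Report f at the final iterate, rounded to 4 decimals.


Gradient descent on f(x,y) = 3*x^2 + 8*y^2.
Starting point: (-3.5297, -3.5903), alpha = 0.05
Step 1: grad_x = 2*3*-3.5297 = -21.1782, grad_y = 2*8*-3.5903 = -57.4448
  x_1 = -3.5297 - 0.05*-21.1782 = -2.4708
  y_1 = -3.5903 - 0.05*-57.4448 = -0.7181
Step 2: grad_x = 2*3*-2.4708 = -14.8247, grad_y = 2*8*-0.7181 = -11.489
  x_2 = -2.4708 - 0.05*-14.8247 = -1.7296
  y_2 = -0.7181 - 0.05*-11.489 = -0.1436
Step 3: grad_x = 2*3*-1.7296 = -10.3773, grad_y = 2*8*-0.1436 = -2.2978
  x_3 = -1.7296 - 0.05*-10.3773 = -1.2107
  y_3 = -0.1436 - 0.05*-2.2978 = -0.0287
Step 4: grad_x = 2*3*-1.2107 = -7.2641, grad_y = 2*8*-0.0287 = -0.4596
  x_4 = -1.2107 - 0.05*-7.2641 = -0.8475
  y_4 = -0.0287 - 0.05*-0.4596 = -0.0057
Step 5: grad_x = 2*3*-0.8475 = -5.0849, grad_y = 2*8*-0.0057 = -0.0919
  x_5 = -0.8475 - 0.05*-5.0849 = -0.5932
  y_5 = -0.0057 - 0.05*-0.0919 = -0.0011
f(-0.5932, -0.0011) = 3*(-0.5932)^2 + 8*(-0.0011)^2 = 1.0558


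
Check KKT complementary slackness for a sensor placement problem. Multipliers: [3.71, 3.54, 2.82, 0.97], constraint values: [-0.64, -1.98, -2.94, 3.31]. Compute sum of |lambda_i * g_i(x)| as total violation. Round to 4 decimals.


KKT complementary slackness check:
lambda_1 * g_1 = 3.71 * -0.64 = -2.3744
lambda_2 * g_2 = 3.54 * -1.98 = -7.0092
lambda_3 * g_3 = 2.82 * -2.94 = -8.2908
lambda_4 * g_4 = 0.97 * 3.31 = 3.2107
Total violation = 2.3744 + 7.0092 + 8.2908 + 3.2107 = 20.8851


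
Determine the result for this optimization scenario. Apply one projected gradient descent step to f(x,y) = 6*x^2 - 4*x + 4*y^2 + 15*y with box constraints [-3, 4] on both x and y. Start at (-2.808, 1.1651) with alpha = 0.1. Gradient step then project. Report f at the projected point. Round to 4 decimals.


Step 1: Compute gradient at (-2.808, 1.1651).
grad_x = 2*6*-2.808 - 4 = -37.696
grad_y = 2*4*1.1651 + 15 = 24.3208
Step 2: Gradient step.
x_raw = -2.808 - 0.1*-37.696 = 0.9616
y_raw = 1.1651 - 0.1*24.3208 = -1.267
Step 3: Project onto [-3, 4].
x_proj = clip(0.9616) = 0.9616
y_proj = clip(-1.267) = -1.267
Step 4: Evaluate f.
f(0.9616, -1.267) = -10.8821


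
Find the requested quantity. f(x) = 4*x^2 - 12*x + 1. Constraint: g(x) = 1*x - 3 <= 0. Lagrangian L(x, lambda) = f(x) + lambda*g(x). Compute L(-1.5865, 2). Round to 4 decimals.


Step 1: Evaluate f(x).
f(-1.5865) = 4*(-1.5865)^2 - 12*(-1.5865) + 1 = 30.1059
Step 2: Evaluate g(x).
g(-1.5865) = 1*-1.5865 - 3 = -4.5865
Step 3: Compute Lagrangian.
L = 30.1059 + 2*-4.5865 = 20.9329


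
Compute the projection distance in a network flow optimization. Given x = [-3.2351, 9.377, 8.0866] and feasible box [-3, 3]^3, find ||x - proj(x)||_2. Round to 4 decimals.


Project each component onto [-3, 3].
clip(-3.2351) = -3.0, clip(9.377) = 3.0, clip(8.0866) = 3.0
Projection = [-3.0, 3.0, 3.0]
Squared diffs: [0.0553, 40.6661, 25.8735]
Distance = sqrt(66.5949) = 8.1606


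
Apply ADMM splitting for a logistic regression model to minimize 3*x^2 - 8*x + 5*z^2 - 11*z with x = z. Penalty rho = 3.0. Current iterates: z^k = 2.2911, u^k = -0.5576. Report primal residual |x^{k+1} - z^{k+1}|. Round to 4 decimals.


ADMM iteration with rho = 3.0, z^k = 2.2911, u^k = -0.5576
Step 1: x-update.
Minimize 3*x^2 - 8*x + (3.0/2)*(x - 2.2911 - 0.5576)^2
FOC: (2*3 + 3.0)*x = 8 + 3.0*(2.2911 + 0.5576)
x^{k+1} = 1.8385
Step 2: z-update.
Minimize 5*z^2 - 11*z + (3.0/2)*(1.8385 - z - 0.5576)^2
FOC: (2*5 + 3.0)*z = 11 + 3.0*(1.8385 - 0.5576)
z^{k+1} = 1.1417
Step 3: u-update.
u^{k+1} = -0.5576 + 1.8385 - 1.1417 = 0.1391
Step 4: Primal residual = |1.8385 - 1.1417| = 0.6967


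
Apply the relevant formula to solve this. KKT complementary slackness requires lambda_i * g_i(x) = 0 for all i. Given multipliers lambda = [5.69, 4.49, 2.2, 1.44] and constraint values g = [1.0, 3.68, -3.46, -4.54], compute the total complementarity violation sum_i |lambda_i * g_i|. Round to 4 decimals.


KKT complementary slackness check:
lambda_1 * g_1 = 5.69 * 1.0 = 5.69
lambda_2 * g_2 = 4.49 * 3.68 = 16.5232
lambda_3 * g_3 = 2.2 * -3.46 = -7.612
lambda_4 * g_4 = 1.44 * -4.54 = -6.5376
Total violation = 5.69 + 16.5232 + 7.612 + 6.5376 = 36.3628


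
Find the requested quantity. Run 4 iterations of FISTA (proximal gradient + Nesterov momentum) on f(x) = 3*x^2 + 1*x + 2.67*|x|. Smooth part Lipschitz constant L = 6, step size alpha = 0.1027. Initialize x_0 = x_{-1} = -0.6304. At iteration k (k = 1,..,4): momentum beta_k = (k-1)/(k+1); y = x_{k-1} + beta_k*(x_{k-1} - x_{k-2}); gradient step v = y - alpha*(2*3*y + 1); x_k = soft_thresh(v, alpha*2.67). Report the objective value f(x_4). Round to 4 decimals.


FISTA on f(x) = 3*x^2 + 1*x + 2.67*|x|
L = 6, alpha = 0.1027
Iteration 1: beta = 0.0, y = -0.6304 + 0.0*(-0.6304 + 0.6304) = -0.6304
  grad(y) = -2.7824, v = y - alpha*grad = -0.3446
  prox(v) = soft_thresh(-0.3446, 0.2742) = -0.0704
Iteration 2: beta = 0.3333, y = -0.0704 + 0.3333*(-0.0704 + 0.6304) = 0.1162
  grad(y) = 1.6973, v = y - alpha*grad = -0.0581
  prox(v) = soft_thresh(-0.0581, 0.2742) = 0.0
Iteration 3: beta = 0.5, y = 0.0 + 0.5*(0.0 + 0.0704) = 0.0352
  grad(y) = 1.2113, v = y - alpha*grad = -0.0892
  prox(v) = soft_thresh(-0.0892, 0.2742) = 0.0
Iteration 4: beta = 0.6, y = 0.0 + 0.6*(0.0 - 0.0) = 0.0
  grad(y) = 1.0, v = y - alpha*grad = -0.1027
  prox(v) = soft_thresh(-0.1027, 0.2742) = 0.0
f(x_4) = 3*0.0^2 + 1*0.0 + 2.67*|0.0| = 0.0


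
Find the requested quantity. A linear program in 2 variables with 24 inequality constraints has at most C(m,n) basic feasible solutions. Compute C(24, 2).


Each vertex corresponds to some choice of n active constraints out of m, so the number of vertices is at most C(m, n) = m! / (n!(m-n)!).
m = 24, n = 2
Numerator: 24 * 23
Denominator: 2! = 2
C(24, 2) = 276


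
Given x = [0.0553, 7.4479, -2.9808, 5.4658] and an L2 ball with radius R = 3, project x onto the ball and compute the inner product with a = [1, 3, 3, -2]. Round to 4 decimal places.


Step 1: Compute ||x|| (intermediates to 6 decimals).
||x|| = sqrt(0.0553^2 + 7.4479^2 + (-2.9808)^2 + 5.4658^2) = 9.707441
Step 2: Project.
Since ||x|| > R, scale = R/||x|| = 3/9.707441 = 0.309041, proj(x) = scale * x
proj(x) = [0.01709, 2.301706, -0.921189, 1.689156]
Step 3: Dot product.
a^T * proj(x) = 1*0.01709 + 3*2.301706 + 3*(-0.921189) - 2*1.689156 = 0.7803


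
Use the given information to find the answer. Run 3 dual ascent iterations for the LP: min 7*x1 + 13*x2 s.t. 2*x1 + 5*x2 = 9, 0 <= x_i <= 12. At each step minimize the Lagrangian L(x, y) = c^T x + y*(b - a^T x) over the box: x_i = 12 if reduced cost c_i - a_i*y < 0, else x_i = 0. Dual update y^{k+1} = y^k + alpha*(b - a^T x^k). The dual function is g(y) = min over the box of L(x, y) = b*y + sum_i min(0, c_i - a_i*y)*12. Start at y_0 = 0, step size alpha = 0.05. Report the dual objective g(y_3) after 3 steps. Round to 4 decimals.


Dual ascent for LP: min 7*x1 + 13*x2, 2*x1 + 5*x2 = 9, 0 <= x_i <= 12
Step 1: y^k = 0.0, reduced costs: (7.0, 13.0)
  x^k = (0.0, 0.0), subgradient = b - a^T x = 9.0
  y^{k+1} = 0.0 + 0.05*9.0 = 0.45
Step 2: y^k = 0.45, reduced costs: (6.1, 10.75)
  x^k = (0.0, 0.0), subgradient = b - a^T x = 9.0
  y^{k+1} = 0.45 + 0.05*9.0 = 0.9
Step 3: y^k = 0.9, reduced costs: (5.2, 8.5)
  x^k = (0.0, 0.0), subgradient = b - a^T x = 9.0
  y^{k+1} = 0.9 + 0.05*9.0 = 1.35
Dual objective at y_3 = 1.35: reduced costs (4.3, 6.25), box minimizer x = (0.0, 0.0)
g(y_3) = b*y + (c1 - a1*y)*x1 + (c2 - a2*y)*x2 = 9*1.35 + 4.3*0.0 + 6.25*0.0 = 12.15 + 0.0 + 0.0 = 12.15


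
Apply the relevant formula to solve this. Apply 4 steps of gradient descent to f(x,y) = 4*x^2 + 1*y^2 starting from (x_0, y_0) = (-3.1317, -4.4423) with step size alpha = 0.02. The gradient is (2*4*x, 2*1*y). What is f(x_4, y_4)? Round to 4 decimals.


Gradient descent on f(x,y) = 4*x^2 + 1*y^2.
Starting point: (-3.1317, -4.4423), alpha = 0.02
Step 1: grad_x = 2*4*-3.1317 = -25.0536, grad_y = 2*1*-4.4423 = -8.8846
  x_1 = -3.1317 - 0.02*-25.0536 = -2.6306
  y_1 = -4.4423 - 0.02*-8.8846 = -4.2646
Step 2: grad_x = 2*4*-2.6306 = -21.045, grad_y = 2*1*-4.2646 = -8.5292
  x_2 = -2.6306 - 0.02*-21.045 = -2.2097
  y_2 = -4.2646 - 0.02*-8.5292 = -4.094
Step 3: grad_x = 2*4*-2.2097 = -17.6778, grad_y = 2*1*-4.094 = -8.188
  x_3 = -2.2097 - 0.02*-17.6778 = -1.8562
  y_3 = -4.094 - 0.02*-8.188 = -3.9303
Step 4: grad_x = 2*4*-1.8562 = -14.8494, grad_y = 2*1*-3.9303 = -7.8605
  x_4 = -1.8562 - 0.02*-14.8494 = -1.5592
  y_4 = -3.9303 - 0.02*-7.8605 = -3.7731
f(-1.5592, -3.7731) = 4*(-1.5592)^2 + 1*(-3.7731)^2 = 23.9601


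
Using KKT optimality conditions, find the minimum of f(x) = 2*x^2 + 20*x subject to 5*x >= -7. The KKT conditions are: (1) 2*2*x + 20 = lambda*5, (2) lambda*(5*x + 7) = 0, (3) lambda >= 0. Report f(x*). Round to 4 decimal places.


Step 1: Try lambda = 0 (constraint inactive).
x_unc = -20/(2*2) = -5.0
Check: 5*-5.0 = -25.0 < -7 -- violated!
Step 2: Constraint must be active: 5*x = -7
x* = -7/5 = -1.4
lambda = (2*2*(-1.4) + 20)/5 = 2.88
Step 3: Compute optimal value.
f(x*) = 2*(-1.4)^2 + 20*(-1.4) = -24.08


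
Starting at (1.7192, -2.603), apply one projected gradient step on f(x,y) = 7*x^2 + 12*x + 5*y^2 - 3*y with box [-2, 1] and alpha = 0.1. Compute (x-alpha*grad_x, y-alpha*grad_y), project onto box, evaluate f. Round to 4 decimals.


Step 1: Compute gradient at (1.7192, -2.603).
grad_x = 2*7*1.7192 + 12 = 36.0688
grad_y = 2*5*-2.603 - 3 = -29.03
Step 2: Gradient step.
x_raw = 1.7192 - 0.1*36.0688 = -1.8877
y_raw = -2.603 - 0.1*-29.03 = 0.3
Step 3: Project onto [-2, 1].
x_proj = clip(-1.8877) = -1.8877
y_proj = clip(0.3) = 0.3
Step 4: Evaluate f.
f(-1.8877, 0.3) = 1.8412


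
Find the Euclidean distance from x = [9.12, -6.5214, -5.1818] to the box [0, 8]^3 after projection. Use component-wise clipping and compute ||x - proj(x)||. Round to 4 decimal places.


Project each component onto [0, 8].
clip(9.12) = 8.0, clip(-6.5214) = 0.0, clip(-5.1818) = 0.0
Projection = [8.0, 0.0, 0.0]
Squared diffs: [1.2544, 42.5287, 26.8511]
Distance = sqrt(70.6342) = 8.4044


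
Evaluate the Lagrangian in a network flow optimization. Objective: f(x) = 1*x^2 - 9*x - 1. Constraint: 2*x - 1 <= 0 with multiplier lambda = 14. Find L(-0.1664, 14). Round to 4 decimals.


Step 1: Evaluate f(x).
f(-0.1664) = 1*(-0.1664)^2 - 9*(-0.1664) - 1 = 0.5253
Step 2: Evaluate g(x).
g(-0.1664) = 2*-0.1664 - 1 = -1.3328
Step 3: Compute Lagrangian.
L = 0.5253 + 14*-1.3328 = -18.1339


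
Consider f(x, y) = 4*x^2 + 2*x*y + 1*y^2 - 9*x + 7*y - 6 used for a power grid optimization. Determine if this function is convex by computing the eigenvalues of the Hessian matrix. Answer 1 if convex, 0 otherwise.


The Hessian of f(x,y) = 4*x^2 + 2*x*y + 1*y^2 - 9*x + 7*y - 6 is:
H = [[8, 2], [2, 2]]
Trace = 8 + 2 = 10
Determinant = 8*2 - (2)^2 = 12
Discriminant = (10)^2 - 4*12 = 52.0
Eigenvalues: lambda_1 = 1.3944, lambda_2 = 8.6056
The function is convex.

1


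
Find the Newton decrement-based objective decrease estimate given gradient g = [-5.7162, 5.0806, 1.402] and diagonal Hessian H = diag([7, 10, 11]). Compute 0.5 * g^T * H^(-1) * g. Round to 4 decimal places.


Step 1: H is diagonal, so H^(-1) * g = [-0.8166, 0.5081, 0.1275].
Step 2: g^T H^(-1) g = sum_i g_i^2 / H_ii
  = (-5.7162)^2/7 + (5.0806)^2/10 + (1.402)^2/11
  = 4.6678 + 2.5812 + 0.1787 = 7.4278
Step 3: Objective decrease = 0.5 * g^T H^(-1) g = 3.7139


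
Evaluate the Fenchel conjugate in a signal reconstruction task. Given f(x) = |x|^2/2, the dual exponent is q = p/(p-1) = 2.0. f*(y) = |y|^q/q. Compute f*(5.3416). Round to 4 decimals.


The conjugate exponent q satisfies 1/p + 1/q = 1.
p = 2, so q = 2/(2 - 1) = 2.0
|y|^q = 5.3416^2.0 = 28.5327
f*(5.3416) = 28.5327 / 2.0 = 14.2663


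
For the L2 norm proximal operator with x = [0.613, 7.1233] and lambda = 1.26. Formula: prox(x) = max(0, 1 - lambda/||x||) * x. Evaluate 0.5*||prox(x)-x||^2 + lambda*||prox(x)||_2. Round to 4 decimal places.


Step 1: Compute ||x||.
||x|| = 7.1496
Step 2: Compute scaling factor.
scale = max(0, 1 - 1.26/7.1496) = 0.8238
Step 3: prox(x) = [0.505, 5.8679]
||prox(x)|| = 5.8896
Step 4: Proximal objective.
0.5*||prox-x||^2 = 0.7938
lambda*||prox|| = 7.4209
Total = 8.2147


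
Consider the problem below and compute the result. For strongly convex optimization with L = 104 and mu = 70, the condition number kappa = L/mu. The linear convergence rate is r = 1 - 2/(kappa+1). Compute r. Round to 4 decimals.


Step 1: Compute the condition number.
kappa = L/mu = 104/70 = 1.4857
Step 2: Compute the convergence rate.
r = 1 - 2/(kappa + 1) = 1 - 2*mu/(L + mu) = (L - mu)/(L + mu) = 34/174 = 0.1954


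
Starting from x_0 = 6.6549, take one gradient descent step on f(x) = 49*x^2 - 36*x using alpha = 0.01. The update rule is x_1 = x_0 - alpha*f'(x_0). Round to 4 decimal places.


We compute the gradient at x_0 and apply the update.
f'(x) = 98*x - 36
f'(6.6549) = 98*6.6549 - 36 = 616.1802
x_1 = 6.6549 - 0.01*616.1802 = 0.4931


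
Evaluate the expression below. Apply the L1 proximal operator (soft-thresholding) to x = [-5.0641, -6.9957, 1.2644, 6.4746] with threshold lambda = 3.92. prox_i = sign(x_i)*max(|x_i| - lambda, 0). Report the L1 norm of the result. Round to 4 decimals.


Soft-thresholding with lambda = 3.92:
prox(-5.0641) = sign(-5.0641)*max(|-5.0641| - 3.92, 0) = -1.1441
prox(-6.9957) = sign(-6.9957)*max(|-6.9957| - 3.92, 0) = -3.0757
prox(1.2644) = sign(1.2644)*max(|1.2644| - 3.92, 0) = 0.0
prox(6.4746) = sign(6.4746)*max(|6.4746| - 3.92, 0) = 2.5546
prox(x) = [-1.1441, -3.0757, 0.0, 2.5546]
||prox(x)||_1 = 1.1441 + 3.0757 + 0.0 + 2.5546 = 6.7744


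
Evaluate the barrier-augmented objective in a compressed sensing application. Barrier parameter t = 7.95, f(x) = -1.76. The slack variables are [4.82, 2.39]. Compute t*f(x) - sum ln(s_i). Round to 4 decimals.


Step 1: Compute log-barrier.
ln values: [1.5728, 0.8713]
phi = -(1.5728 + 0.8713) = -2.4441
Step 2: Compute augmented objective.
t*f(x) = 7.95*-1.76 = -13.992
Total = -13.992 - 2.4441 = -16.4361


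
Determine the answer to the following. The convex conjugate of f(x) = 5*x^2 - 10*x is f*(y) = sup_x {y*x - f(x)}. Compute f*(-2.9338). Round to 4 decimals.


f*(y) = sup_x {y*x - a*x^2 - b*x} = sup_x {(y-b)*x - a*x^2}
FOC: (y - b) - 2a*x = 0 => x* = (y - b)/(2a)
x* = (-2.9338 + 10)/(2*5) = 0.7066
f*(-2.9338) = (y-b)^2/(4a) = (-2.9338 + 10)^2/(4*5)
= 49.9312/20 = 2.4966


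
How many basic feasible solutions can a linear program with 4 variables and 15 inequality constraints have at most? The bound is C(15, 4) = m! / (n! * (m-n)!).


Each vertex corresponds to some choice of n active constraints out of m, so the number of vertices is at most C(m, n) = m! / (n!(m-n)!).
m = 15, n = 4
Numerator: 15 * 14 * 13 * 12
Denominator: 4! = 24
C(15, 4) = 1365


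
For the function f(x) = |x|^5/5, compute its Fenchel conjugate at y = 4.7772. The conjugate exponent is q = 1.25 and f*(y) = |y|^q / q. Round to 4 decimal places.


The conjugate exponent q satisfies 1/p + 1/q = 1.
p = 5, so q = 5/(5 - 1) = 1.25
|y|^q = 4.7772^1.25 = 7.0626
f*(4.7772) = 7.0626 / 1.25 = 5.6501


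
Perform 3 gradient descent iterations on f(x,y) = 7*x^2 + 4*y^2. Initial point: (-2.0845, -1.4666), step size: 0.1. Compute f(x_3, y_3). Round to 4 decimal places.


Gradient descent on f(x,y) = 7*x^2 + 4*y^2.
Starting point: (-2.0845, -1.4666), alpha = 0.1
Step 1: grad_x = 2*7*-2.0845 = -29.183, grad_y = 2*4*-1.4666 = -11.7328
  x_1 = -2.0845 - 0.1*-29.183 = 0.8338
  y_1 = -1.4666 - 0.1*-11.7328 = -0.2933
Step 2: grad_x = 2*7*0.8338 = 11.6732, grad_y = 2*4*-0.2933 = -2.3466
  x_2 = 0.8338 - 0.1*11.6732 = -0.3335
  y_2 = -0.2933 - 0.1*-2.3466 = -0.0587
Step 3: grad_x = 2*7*-0.3335 = -4.6693, grad_y = 2*4*-0.0587 = -0.4693
  x_3 = -0.3335 - 0.1*-4.6693 = 0.1334
  y_3 = -0.0587 - 0.1*-0.4693 = -0.0117
f(0.1334, -0.0117) = 7*0.1334^2 + 4*(-0.0117)^2 = 0.1251


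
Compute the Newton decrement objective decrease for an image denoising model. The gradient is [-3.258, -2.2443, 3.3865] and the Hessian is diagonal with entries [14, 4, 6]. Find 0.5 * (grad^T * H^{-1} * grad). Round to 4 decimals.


Step 1: H is diagonal, so H^(-1) * g = [-0.2327, -0.5611, 0.5644].
Step 2: g^T H^(-1) g = sum_i g_i^2 / H_ii
  = (-3.258)^2/14 + (-2.2443)^2/4 + (3.3865)^2/6
  = 0.7582 + 1.2592 + 1.9114 = 3.9288
Step 3: Objective decrease = 0.5 * g^T H^(-1) g = 1.9644


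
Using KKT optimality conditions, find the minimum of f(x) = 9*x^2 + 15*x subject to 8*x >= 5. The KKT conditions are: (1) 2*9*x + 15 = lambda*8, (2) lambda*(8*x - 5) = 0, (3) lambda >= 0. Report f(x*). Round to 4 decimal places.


Step 1: Try lambda = 0 (constraint inactive).
x_unc = -15/(2*9) = -0.8333
Check: 8*-0.8333 = -6.6664 < 5 -- violated!
Step 2: Constraint must be active: 8*x = 5
x* = 5/8 = 0.625
lambda = (2*9*0.625 + 15)/8 = 3.2813
Step 3: Compute optimal value.
f(x*) = 9*0.625^2 + 15*0.625 = 12.8906


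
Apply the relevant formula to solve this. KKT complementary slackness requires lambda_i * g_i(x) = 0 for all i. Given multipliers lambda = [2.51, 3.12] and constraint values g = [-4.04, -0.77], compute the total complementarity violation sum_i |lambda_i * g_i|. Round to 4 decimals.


KKT complementary slackness check:
lambda_1 * g_1 = 2.51 * -4.04 = -10.1404
lambda_2 * g_2 = 3.12 * -0.77 = -2.4024
Total violation = 10.1404 + 2.4024 = 12.5428


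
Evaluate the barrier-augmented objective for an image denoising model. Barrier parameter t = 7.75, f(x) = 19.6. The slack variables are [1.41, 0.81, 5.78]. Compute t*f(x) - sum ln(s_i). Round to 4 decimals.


Step 1: Compute log-barrier.
ln values: [0.3436, -0.2107, 1.7544]
phi = -(0.3436 - 0.2107 + 1.7544) = -1.8873
Step 2: Compute augmented objective.
t*f(x) = 7.75*19.6 = 151.9
Total = 151.9 - 1.8873 = 150.0127


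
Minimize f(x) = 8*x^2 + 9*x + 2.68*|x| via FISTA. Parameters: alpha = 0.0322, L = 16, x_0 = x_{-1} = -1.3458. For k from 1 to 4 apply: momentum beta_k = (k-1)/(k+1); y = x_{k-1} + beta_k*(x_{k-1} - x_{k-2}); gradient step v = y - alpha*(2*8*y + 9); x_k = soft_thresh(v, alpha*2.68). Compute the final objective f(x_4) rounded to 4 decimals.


FISTA on f(x) = 8*x^2 + 9*x + 2.68*|x|
L = 16, alpha = 0.0322
Iteration 1: beta = 0.0, y = -1.3458 + 0.0*(-1.3458 + 1.3458) = -1.3458
  grad(y) = -12.5328, v = y - alpha*grad = -0.9422
  prox(v) = soft_thresh(-0.9422, 0.0863) = -0.8559
Iteration 2: beta = 0.3333, y = -0.8559 + 0.3333*(-0.8559 + 1.3458) = -0.6927
  grad(y) = -2.0826, v = y - alpha*grad = -0.6256
  prox(v) = soft_thresh(-0.6256, 0.0863) = -0.5393
Iteration 3: beta = 0.5, y = -0.5393 + 0.5*(-0.5393 + 0.8559) = -0.381
  grad(y) = 2.9042, v = y - alpha*grad = -0.4745
  prox(v) = soft_thresh(-0.4745, 0.0863) = -0.3882
Iteration 4: beta = 0.6, y = -0.3882 + 0.6*(-0.3882 + 0.5393) = -0.2975
  grad(y) = 4.2393, v = y - alpha*grad = -0.4341
  prox(v) = soft_thresh(-0.4341, 0.0863) = -0.3478
f(x_4) = 8*(-0.3478)^2 + 9*(-0.3478) + 2.68*|-0.3478| = -1.2303


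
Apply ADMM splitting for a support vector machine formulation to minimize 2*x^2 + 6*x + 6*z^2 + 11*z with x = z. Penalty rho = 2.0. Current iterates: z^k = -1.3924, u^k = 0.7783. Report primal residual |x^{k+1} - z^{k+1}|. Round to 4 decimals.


ADMM iteration with rho = 2.0, z^k = -1.3924, u^k = 0.7783
Step 1: x-update.
Minimize 2*x^2 + 6*x + (2.0/2)*(x + 1.3924 + 0.7783)^2
FOC: (2*2 + 2.0)*x = -6 + 2.0*(-1.3924 - 0.7783)
x^{k+1} = -1.7236
Step 2: z-update.
Minimize 6*z^2 + 11*z + (2.0/2)*(-1.7236 - z + 0.7783)^2
FOC: (2*6 + 2.0)*z = -11 + 2.0*(-1.7236 + 0.7783)
z^{k+1} = -0.9208
Step 3: u-update.
u^{k+1} = 0.7783 - 1.7236 + 0.9208 = -0.0245
Step 4: Primal residual = |-1.7236 + 0.9208| = 0.8028


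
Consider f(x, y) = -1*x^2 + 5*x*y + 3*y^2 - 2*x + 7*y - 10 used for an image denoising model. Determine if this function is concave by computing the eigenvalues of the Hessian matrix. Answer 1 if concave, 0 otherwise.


The Hessian of f(x,y) = -1*x^2 + 5*x*y + 3*y^2 - 2*x + 7*y - 10 is:
H = [[-2, 5], [5, 6]]
Trace = -2 + 6 = 4
Determinant = -2*6 - (5)^2 = -37
Discriminant = (4)^2 - 4*-37 = 164.0
Eigenvalues: lambda_1 = -4.4031, lambda_2 = 8.4031
The function is not concave.

0


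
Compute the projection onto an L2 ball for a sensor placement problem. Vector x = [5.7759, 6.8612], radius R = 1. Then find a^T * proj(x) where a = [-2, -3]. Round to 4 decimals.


Step 1: Compute ||x|| (intermediates to 6 decimals).
||x|| = sqrt(5.7759^2 + 6.8612^2) = 8.968672
Step 2: Project.
Since ||x|| > R, scale = R/||x|| = 1/8.968672 = 0.111499, proj(x) = scale * x
proj(x) = [0.644007, 0.765017]
Step 3: Dot product.
a^T * proj(x) = -2*0.644007 - 3*0.765017 = -3.5831


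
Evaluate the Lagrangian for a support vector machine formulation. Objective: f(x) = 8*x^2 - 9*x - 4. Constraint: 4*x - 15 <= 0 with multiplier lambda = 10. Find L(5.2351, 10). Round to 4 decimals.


Step 1: Evaluate f(x).
f(5.2351) = 8*5.2351^2 - 9*5.2351 - 4 = 168.1343
Step 2: Evaluate g(x).
g(5.2351) = 4*5.2351 - 15 = 5.9404
Step 3: Compute Lagrangian.
L = 168.1343 + 10*5.9404 = 227.5383


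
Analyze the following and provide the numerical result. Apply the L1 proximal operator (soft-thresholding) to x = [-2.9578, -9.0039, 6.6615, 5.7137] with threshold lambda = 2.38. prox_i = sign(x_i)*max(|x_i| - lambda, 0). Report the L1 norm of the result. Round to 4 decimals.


Soft-thresholding with lambda = 2.38:
prox(-2.9578) = sign(-2.9578)*max(|-2.9578| - 2.38, 0) = -0.5778
prox(-9.0039) = sign(-9.0039)*max(|-9.0039| - 2.38, 0) = -6.6239
prox(6.6615) = sign(6.6615)*max(|6.6615| - 2.38, 0) = 4.2815
prox(5.7137) = sign(5.7137)*max(|5.7137| - 2.38, 0) = 3.3337
prox(x) = [-0.5778, -6.6239, 4.2815, 3.3337]
||prox(x)||_1 = 0.5778 + 6.6239 + 4.2815 + 3.3337 = 14.8169


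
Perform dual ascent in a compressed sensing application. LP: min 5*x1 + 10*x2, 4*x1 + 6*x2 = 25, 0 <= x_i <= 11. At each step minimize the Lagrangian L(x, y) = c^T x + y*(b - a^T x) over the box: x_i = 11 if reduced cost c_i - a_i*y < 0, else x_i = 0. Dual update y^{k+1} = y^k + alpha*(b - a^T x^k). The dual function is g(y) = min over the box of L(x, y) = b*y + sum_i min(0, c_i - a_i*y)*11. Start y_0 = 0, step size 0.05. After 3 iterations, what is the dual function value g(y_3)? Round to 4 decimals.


Dual ascent for LP: min 5*x1 + 10*x2, 4*x1 + 6*x2 = 25, 0 <= x_i <= 11
Step 1: y^k = 0.0, reduced costs: (5.0, 10.0)
  x^k = (0.0, 0.0), subgradient = b - a^T x = 25.0
  y^{k+1} = 0.0 + 0.05*25.0 = 1.25
Step 2: y^k = 1.25, reduced costs: (0.0, 2.5)
  x^k = (0.0, 0.0), subgradient = b - a^T x = 25.0
  y^{k+1} = 1.25 + 0.05*25.0 = 2.5
Step 3: y^k = 2.5, reduced costs: (-5.0, -5.0)
  x^k = (11.0, 11.0), subgradient = b - a^T x = -85.0
  y^{k+1} = 2.5 + 0.05*-85.0 = -1.75
Dual objective at y_3 = -1.75: reduced costs (12.0, 20.5), box minimizer x = (0.0, 0.0)
g(y_3) = b*y + (c1 - a1*y)*x1 + (c2 - a2*y)*x2 = 25*(-1.75) + 12.0*0.0 + 20.5*0.0 = -43.75 + 0.0 + 0.0 = -43.75
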